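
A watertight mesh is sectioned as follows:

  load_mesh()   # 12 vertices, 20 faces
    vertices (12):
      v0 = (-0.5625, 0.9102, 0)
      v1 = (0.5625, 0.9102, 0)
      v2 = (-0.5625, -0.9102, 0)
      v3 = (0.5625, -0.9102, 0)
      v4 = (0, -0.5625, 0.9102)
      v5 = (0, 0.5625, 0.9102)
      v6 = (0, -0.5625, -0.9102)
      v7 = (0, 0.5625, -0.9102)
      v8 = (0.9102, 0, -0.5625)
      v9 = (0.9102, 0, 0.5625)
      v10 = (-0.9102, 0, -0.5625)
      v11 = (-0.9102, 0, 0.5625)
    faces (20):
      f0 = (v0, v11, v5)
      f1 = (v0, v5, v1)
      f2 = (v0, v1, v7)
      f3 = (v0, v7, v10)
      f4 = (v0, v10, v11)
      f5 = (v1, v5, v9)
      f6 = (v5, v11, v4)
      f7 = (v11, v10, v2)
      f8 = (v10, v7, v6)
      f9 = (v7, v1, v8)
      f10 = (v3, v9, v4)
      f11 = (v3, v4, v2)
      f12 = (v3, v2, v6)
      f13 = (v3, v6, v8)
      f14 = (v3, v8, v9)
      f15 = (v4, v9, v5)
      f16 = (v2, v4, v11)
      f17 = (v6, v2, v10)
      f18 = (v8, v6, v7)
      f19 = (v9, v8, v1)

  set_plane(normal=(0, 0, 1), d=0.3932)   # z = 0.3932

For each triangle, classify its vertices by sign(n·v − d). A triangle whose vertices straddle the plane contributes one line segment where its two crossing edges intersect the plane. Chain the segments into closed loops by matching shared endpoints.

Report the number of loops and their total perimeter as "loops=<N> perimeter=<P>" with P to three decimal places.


loops=1 perimeter=5.201

Straddling triangles (10 of 20):
  (v0,v11,v5) [-++] → (-0.80555, 0.27395, 0.3932)–(-0.319504, 0.759996, 0.3932)  len=0.6874
  (v0,v5,v1) [-+-] → (-0.319504, 0.759996, 0.3932)–(0.319504, 0.759996, 0.3932)  len=0.6390
  (v0,v10,v11) [--+] → (-0.9102, 0, 0.3932)–(-0.80555, 0.27395, 0.3932)  len=0.2933
  (v1,v5,v9) [-++] → (0.319504, 0.759996, 0.3932)–(0.80555, 0.27395, 0.3932)  len=0.6874
  (v11,v10,v2) [+--] → (-0.9102, 0, 0.3932)–(-0.80555, -0.27395, 0.3932)  len=0.2933
  (v3,v9,v4) [-++] → (0.80555, -0.27395, 0.3932)–(0.319504, -0.759996, 0.3932)  len=0.6874
  (v3,v4,v2) [-+-] → (0.319504, -0.759996, 0.3932)–(-0.319504, -0.759996, 0.3932)  len=0.6390
  (v3,v8,v9) [--+] → (0.9102, 0, 0.3932)–(0.80555, -0.27395, 0.3932)  len=0.2933
  (v2,v4,v11) [-++] → (-0.319504, -0.759996, 0.3932)–(-0.80555, -0.27395, 0.3932)  len=0.6874
  (v9,v8,v1) [+--] → (0.9102, 0, 0.3932)–(0.80555, 0.27395, 0.3932)  len=0.2933

Chained into 1 loop(s):
  loop 1: 10 segments, perimeter = 5.2005
Total perimeter = 5.201


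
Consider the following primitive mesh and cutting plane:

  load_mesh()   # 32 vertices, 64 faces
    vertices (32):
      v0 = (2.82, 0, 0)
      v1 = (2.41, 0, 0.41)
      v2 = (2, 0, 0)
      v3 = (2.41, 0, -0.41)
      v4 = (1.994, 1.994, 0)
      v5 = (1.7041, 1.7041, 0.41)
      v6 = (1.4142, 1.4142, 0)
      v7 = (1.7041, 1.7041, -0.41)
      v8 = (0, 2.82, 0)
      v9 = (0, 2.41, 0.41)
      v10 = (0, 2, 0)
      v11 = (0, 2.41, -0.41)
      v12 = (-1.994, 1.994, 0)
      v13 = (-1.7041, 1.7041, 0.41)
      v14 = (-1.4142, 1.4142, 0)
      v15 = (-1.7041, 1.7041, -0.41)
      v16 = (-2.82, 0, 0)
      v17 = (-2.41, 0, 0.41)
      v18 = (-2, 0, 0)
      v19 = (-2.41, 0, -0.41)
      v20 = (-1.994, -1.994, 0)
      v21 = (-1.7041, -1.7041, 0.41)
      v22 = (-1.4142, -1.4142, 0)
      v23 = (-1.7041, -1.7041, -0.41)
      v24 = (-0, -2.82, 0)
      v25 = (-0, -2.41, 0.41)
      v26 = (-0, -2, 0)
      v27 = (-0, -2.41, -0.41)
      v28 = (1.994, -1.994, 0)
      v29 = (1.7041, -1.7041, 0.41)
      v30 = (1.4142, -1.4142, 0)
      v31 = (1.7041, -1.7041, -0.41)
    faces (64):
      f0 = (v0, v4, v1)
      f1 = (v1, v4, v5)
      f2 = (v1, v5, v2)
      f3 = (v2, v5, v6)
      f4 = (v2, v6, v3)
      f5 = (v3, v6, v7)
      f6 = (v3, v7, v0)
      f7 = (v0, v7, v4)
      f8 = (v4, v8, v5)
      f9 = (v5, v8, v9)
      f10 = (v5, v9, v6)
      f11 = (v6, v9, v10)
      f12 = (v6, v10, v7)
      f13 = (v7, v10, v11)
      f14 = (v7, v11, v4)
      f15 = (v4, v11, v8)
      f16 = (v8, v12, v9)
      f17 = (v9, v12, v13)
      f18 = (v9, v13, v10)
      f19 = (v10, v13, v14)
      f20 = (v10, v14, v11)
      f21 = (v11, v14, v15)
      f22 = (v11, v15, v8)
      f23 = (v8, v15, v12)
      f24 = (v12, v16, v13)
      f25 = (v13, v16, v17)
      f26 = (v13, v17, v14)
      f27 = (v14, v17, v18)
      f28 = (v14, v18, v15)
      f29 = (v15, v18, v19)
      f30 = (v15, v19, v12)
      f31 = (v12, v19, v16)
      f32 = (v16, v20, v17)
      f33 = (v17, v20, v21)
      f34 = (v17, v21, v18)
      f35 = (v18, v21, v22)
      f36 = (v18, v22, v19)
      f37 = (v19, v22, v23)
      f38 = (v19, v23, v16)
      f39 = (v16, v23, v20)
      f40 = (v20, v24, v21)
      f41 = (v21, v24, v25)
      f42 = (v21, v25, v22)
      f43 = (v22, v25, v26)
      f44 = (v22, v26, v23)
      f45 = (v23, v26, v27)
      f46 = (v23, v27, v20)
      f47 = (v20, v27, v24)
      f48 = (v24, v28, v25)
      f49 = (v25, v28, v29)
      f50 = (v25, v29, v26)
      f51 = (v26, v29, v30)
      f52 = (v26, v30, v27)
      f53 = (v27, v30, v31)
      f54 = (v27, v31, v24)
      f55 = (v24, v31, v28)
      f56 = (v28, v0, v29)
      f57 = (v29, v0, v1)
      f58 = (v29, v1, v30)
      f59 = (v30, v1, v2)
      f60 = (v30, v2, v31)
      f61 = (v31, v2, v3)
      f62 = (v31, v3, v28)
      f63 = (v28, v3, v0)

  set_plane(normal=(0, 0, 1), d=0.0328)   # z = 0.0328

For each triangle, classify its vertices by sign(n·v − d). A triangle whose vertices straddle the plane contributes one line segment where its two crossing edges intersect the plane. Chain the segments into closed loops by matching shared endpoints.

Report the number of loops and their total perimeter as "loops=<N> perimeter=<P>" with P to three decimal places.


loops=2 perimeter=29.512

Straddling triangles (32 of 64):
  (v0,v4,v1) [--+] → (2.02728, 1.83448, 0.0328)–(2.7872, 0, 0.0328)  len=1.9856
  (v1,v4,v5) [+-+] → (2.02728, 1.83448, 0.0328)–(1.97081, 1.97081, 0.0328)  len=0.1476
  (v1,v5,v2) [++-] → (1.97633, 0.136328, 0.0328)–(2.0328, 0, 0.0328)  len=0.1476
  (v2,v5,v6) [-+-] → (1.97633, 0.136328, 0.0328)–(1.43739, 1.43739, 0.0328)  len=1.4083
  (v4,v8,v5) [--+] → (0.136328, 2.73073, 0.0328)–(1.97081, 1.97081, 0.0328)  len=1.9856
  (v5,v8,v9) [+-+] → (0.136328, 2.73073, 0.0328)–(0, 2.7872, 0.0328)  len=0.1476
  (v5,v9,v6) [++-] → (1.30106, 1.49386, 0.0328)–(1.43739, 1.43739, 0.0328)  len=0.1476
  (v6,v9,v10) [-+-] → (1.30106, 1.49386, 0.0328)–(0, 2.0328, 0.0328)  len=1.4083
  (v8,v12,v9) [--+] → (-1.83448, 2.02728, 0.0328)–(0, 2.7872, 0.0328)  len=1.9856
  (v9,v12,v13) [+-+] → (-1.83448, 2.02728, 0.0328)–(-1.97081, 1.97081, 0.0328)  len=0.1476
  (v9,v13,v10) [++-] → (-0.136328, 1.97633, 0.0328)–(0, 2.0328, 0.0328)  len=0.1476
  (v10,v13,v14) [-+-] → (-0.136328, 1.97633, 0.0328)–(-1.43739, 1.43739, 0.0328)  len=1.4083
  (v12,v16,v13) [--+] → (-2.73073, 0.136328, 0.0328)–(-1.97081, 1.97081, 0.0328)  len=1.9856
  (v13,v16,v17) [+-+] → (-2.73073, 0.136328, 0.0328)–(-2.7872, 0, 0.0328)  len=0.1476
  (v13,v17,v14) [++-] → (-1.49386, 1.30106, 0.0328)–(-1.43739, 1.43739, 0.0328)  len=0.1476
  (v14,v17,v18) [-+-] → (-1.49386, 1.30106, 0.0328)–(-2.0328, 0, 0.0328)  len=1.4083
  (v16,v20,v17) [--+] → (-2.02728, -1.83448, 0.0328)–(-2.7872, 0, 0.0328)  len=1.9856
  (v17,v20,v21) [+-+] → (-2.02728, -1.83448, 0.0328)–(-1.97081, -1.97081, 0.0328)  len=0.1476
  (v17,v21,v18) [++-] → (-1.97633, -0.136328, 0.0328)–(-2.0328, 0, 0.0328)  len=0.1476
  (v18,v21,v22) [-+-] → (-1.97633, -0.136328, 0.0328)–(-1.43739, -1.43739, 0.0328)  len=1.4083
  (v20,v24,v21) [--+] → (-0.136328, -2.73073, 0.0328)–(-1.97081, -1.97081, 0.0328)  len=1.9856
  (v21,v24,v25) [+-+] → (-0.136328, -2.73073, 0.0328)–(0, -2.7872, 0.0328)  len=0.1476
  (v21,v25,v22) [++-] → (-1.30106, -1.49386, 0.0328)–(-1.43739, -1.43739, 0.0328)  len=0.1476
  (v22,v25,v26) [-+-] → (-1.30106, -1.49386, 0.0328)–(0, -2.0328, 0.0328)  len=1.4083
  (v24,v28,v25) [--+] → (1.83448, -2.02728, 0.0328)–(0, -2.7872, 0.0328)  len=1.9856
  (v25,v28,v29) [+-+] → (1.83448, -2.02728, 0.0328)–(1.97081, -1.97081, 0.0328)  len=0.1476
  (v25,v29,v26) [++-] → (0.136328, -1.97633, 0.0328)–(0, -2.0328, 0.0328)  len=0.1476
  (v26,v29,v30) [-+-] → (0.136328, -1.97633, 0.0328)–(1.43739, -1.43739, 0.0328)  len=1.4083
  (v28,v0,v29) [--+] → (2.73073, -0.136328, 0.0328)–(1.97081, -1.97081, 0.0328)  len=1.9856
  (v29,v0,v1) [+-+] → (2.73073, -0.136328, 0.0328)–(2.7872, 0, 0.0328)  len=0.1476
  (v29,v1,v30) [++-] → (1.49386, -1.30106, 0.0328)–(1.43739, -1.43739, 0.0328)  len=0.1476
  (v30,v1,v2) [-+-] → (1.49386, -1.30106, 0.0328)–(2.0328, 0, 0.0328)  len=1.4083

Chained into 2 loop(s):
  loop 1: 16 segments, perimeter = 17.0657
  loop 2: 16 segments, perimeter = 12.4466
Total perimeter = 29.512


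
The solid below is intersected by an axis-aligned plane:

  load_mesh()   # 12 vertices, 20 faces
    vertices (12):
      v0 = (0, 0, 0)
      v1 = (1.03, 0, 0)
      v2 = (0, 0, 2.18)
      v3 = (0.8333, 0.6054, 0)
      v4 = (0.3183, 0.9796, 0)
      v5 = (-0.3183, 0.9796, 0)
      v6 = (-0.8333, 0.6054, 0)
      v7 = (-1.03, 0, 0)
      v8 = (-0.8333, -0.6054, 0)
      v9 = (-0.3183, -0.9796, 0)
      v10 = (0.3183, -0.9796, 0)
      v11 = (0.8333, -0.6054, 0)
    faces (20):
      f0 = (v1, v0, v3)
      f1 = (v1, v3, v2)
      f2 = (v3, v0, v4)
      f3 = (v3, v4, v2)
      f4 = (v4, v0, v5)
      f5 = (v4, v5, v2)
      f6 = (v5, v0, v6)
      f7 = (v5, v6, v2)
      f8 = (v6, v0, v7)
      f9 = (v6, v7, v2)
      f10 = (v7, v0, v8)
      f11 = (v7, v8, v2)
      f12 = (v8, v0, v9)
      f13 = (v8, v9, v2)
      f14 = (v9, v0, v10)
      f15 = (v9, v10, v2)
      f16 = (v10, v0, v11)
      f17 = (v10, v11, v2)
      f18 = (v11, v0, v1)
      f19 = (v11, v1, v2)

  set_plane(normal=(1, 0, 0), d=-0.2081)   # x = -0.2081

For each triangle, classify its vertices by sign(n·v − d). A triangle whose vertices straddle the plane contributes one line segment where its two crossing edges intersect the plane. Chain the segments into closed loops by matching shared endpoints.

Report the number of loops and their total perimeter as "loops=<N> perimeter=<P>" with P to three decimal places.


loops=1 perimeter=5.996

Straddling triangles (12 of 20):
  (v4,v0,v5) [++-] → (-0.2081, 0.640449, 0)–(-0.2081, 0.9796, 0)  len=0.3392
  (v4,v5,v2) [+-+] → (-0.2081, 0.9796, 0)–(-0.2081, 0.640449, 0.754747)  len=0.8274
  (v5,v0,v6) [-+-] → (-0.2081, 0.640449, 0)–(-0.2081, 0.151187, 0)  len=0.4893
  (v5,v6,v2) [--+] → (-0.2081, 0.151187, 1.63559)–(-0.2081, 0.640449, 0.754747)  len=1.0076
  (v6,v0,v7) [-+-] → (-0.2081, 0.151187, 0)–(-0.2081, 0, 0)  len=0.1512
  (v6,v7,v2) [--+] → (-0.2081, 0, 1.73956)–(-0.2081, 0.151187, 1.63559)  len=0.1835
  (v7,v0,v8) [-+-] → (-0.2081, 0, 0)–(-0.2081, -0.151187, 0)  len=0.1512
  (v7,v8,v2) [--+] → (-0.2081, -0.151187, 1.63559)–(-0.2081, 0, 1.73956)  len=0.1835
  (v8,v0,v9) [-+-] → (-0.2081, -0.151187, 0)–(-0.2081, -0.640449, 0)  len=0.4893
  (v8,v9,v2) [--+] → (-0.2081, -0.640449, 0.754747)–(-0.2081, -0.151187, 1.63559)  len=1.0076
  (v9,v0,v10) [-++] → (-0.2081, -0.640449, 0)–(-0.2081, -0.9796, 0)  len=0.3392
  (v9,v10,v2) [-++] → (-0.2081, -0.9796, 0)–(-0.2081, -0.640449, 0.754747)  len=0.8274

Chained into 1 loop(s):
  loop 1: 12 segments, perimeter = 5.9963
Total perimeter = 5.996


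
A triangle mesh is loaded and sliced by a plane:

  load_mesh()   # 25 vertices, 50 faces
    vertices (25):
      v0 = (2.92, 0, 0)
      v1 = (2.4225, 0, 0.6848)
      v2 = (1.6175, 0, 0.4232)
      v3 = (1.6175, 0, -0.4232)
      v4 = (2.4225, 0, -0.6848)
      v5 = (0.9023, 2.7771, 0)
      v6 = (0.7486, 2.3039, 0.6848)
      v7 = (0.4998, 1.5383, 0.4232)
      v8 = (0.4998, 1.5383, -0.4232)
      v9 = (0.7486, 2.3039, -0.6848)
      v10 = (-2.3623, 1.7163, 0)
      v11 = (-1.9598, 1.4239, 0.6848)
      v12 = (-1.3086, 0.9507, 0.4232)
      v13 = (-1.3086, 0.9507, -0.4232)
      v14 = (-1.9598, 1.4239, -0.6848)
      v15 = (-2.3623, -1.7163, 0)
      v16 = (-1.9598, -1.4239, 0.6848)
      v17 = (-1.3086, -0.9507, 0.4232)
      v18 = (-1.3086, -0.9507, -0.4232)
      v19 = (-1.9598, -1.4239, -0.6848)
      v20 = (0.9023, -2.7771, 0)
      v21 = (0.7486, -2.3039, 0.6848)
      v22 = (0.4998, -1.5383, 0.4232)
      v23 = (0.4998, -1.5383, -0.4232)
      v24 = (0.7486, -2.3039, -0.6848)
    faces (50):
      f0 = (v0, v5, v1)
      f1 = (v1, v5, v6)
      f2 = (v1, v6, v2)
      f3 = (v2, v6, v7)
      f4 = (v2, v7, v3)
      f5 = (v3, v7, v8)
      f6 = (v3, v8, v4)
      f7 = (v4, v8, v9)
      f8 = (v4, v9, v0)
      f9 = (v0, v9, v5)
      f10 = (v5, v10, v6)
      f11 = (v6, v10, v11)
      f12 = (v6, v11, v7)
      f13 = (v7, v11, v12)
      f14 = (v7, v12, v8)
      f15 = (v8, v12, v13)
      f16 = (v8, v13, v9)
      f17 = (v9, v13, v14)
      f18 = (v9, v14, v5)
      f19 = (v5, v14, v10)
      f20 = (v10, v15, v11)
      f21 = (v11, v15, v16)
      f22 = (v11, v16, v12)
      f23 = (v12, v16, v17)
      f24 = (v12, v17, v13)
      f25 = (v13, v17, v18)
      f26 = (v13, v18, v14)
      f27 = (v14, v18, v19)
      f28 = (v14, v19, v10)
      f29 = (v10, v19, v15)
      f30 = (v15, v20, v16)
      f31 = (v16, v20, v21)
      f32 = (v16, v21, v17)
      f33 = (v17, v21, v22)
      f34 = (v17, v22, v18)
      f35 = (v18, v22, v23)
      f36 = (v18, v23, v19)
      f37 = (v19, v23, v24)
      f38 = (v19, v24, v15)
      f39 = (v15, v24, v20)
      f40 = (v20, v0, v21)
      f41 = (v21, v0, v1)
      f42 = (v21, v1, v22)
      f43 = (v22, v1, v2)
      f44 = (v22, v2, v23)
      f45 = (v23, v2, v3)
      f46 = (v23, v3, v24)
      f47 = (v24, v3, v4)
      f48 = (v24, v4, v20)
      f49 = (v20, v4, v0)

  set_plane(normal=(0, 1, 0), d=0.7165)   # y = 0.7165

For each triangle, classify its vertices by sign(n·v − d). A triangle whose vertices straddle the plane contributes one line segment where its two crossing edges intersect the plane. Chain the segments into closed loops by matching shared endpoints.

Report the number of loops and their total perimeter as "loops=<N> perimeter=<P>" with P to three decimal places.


loops=2 perimeter=8.071

Straddling triangles (20 of 50):
  (v0,v5,v1) [-+-] → (2.39943, 0.7165, 0)–(2.03028, 0.7165, 0.50812)  len=0.6281
  (v1,v5,v6) [-++] → (2.03028, 0.7165, 0.50812)–(1.90193, 0.7165, 0.6848)  len=0.2184
  (v1,v6,v2) [-+-] → (1.90193, 0.7165, 0.6848)–(1.34728, 0.7165, 0.504556)  len=0.5832
  (v2,v6,v7) [-++] → (1.34728, 0.7165, 0.504556)–(1.0969, 0.7165, 0.4232)  len=0.2633
  (v2,v7,v3) [-+-] → (1.0969, 0.7165, 0.4232)–(1.0969, 0.7165, -0.028969)  len=0.4522
  (v3,v7,v8) [-++] → (1.0969, 0.7165, -0.028969)–(1.0969, 0.7165, -0.4232)  len=0.3942
  (v3,v8,v4) [-+-] → (1.0969, 0.7165, -0.4232)–(1.52696, 0.7165, -0.562954)  len=0.4522
  (v4,v8,v9) [-++] → (1.52696, 0.7165, -0.562954)–(1.90193, 0.7165, -0.6848)  len=0.3943
  (v4,v9,v0) [-+-] → (1.90193, 0.7165, -0.6848)–(2.24471, 0.7165, -0.212969)  len=0.5832
  (v0,v9,v5) [-++] → (2.24471, 0.7165, -0.212969)–(2.39943, 0.7165, 0)  len=0.2632
  (v10,v15,v11) [+-+] → (-2.3623, 0.7165, 0)–(-2.05047, 0.7165, 0.530534)  len=0.6154
  (v11,v15,v16) [+--] → (-2.05047, 0.7165, 0.530534)–(-1.9598, 0.7165, 0.6848)  len=0.1789
  (v11,v16,v12) [+-+] → (-1.9598, 0.7165, 0.6848)–(-1.37283, 0.7165, 0.449001)  len=0.6326
  (v12,v16,v17) [+--] → (-1.37283, 0.7165, 0.449001)–(-1.3086, 0.7165, 0.4232)  len=0.0692
  (v12,v17,v13) [+-+] → (-1.3086, 0.7165, 0.4232)–(-1.3086, 0.7165, -0.318947)  len=0.7421
  (v13,v17,v18) [+--] → (-1.3086, 0.7165, -0.318947)–(-1.3086, 0.7165, -0.4232)  len=0.1043
  (v13,v18,v14) [+-+] → (-1.3086, 0.7165, -0.4232)–(-1.76581, 0.7165, -0.606869)  len=0.4927
  (v14,v18,v19) [+--] → (-1.76581, 0.7165, -0.606869)–(-1.9598, 0.7165, -0.6848)  len=0.2091
  (v14,v19,v10) [+-+] → (-1.9598, 0.7165, -0.6848)–(-2.23415, 0.7165, -0.218032)  len=0.5414
  (v10,v19,v15) [+--] → (-2.23415, 0.7165, -0.218032)–(-2.3623, 0.7165, 0)  len=0.2529

Chained into 2 loop(s):
  loop 1: 10 segments, perimeter = 4.2322
  loop 2: 10 segments, perimeter = 3.8386
Total perimeter = 8.071


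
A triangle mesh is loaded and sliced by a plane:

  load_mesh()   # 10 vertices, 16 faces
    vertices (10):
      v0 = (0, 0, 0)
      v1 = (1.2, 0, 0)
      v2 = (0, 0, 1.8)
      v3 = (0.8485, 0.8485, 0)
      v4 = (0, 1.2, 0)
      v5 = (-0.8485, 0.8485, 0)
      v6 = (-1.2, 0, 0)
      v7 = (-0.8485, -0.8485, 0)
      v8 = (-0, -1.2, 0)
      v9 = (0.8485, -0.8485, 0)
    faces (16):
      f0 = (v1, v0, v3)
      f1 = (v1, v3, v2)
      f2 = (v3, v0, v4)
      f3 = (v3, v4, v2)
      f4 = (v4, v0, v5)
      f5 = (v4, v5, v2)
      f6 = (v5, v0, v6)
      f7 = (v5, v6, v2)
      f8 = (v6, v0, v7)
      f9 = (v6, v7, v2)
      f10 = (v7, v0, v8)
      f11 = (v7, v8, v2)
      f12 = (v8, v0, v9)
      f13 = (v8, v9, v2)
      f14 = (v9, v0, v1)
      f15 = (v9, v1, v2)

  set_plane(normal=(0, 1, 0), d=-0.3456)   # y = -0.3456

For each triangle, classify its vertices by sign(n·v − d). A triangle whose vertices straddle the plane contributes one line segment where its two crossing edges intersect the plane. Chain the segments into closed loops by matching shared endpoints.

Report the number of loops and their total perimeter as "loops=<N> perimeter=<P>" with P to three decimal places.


loops=1 perimeter=5.492

Straddling triangles (8 of 16):
  (v6,v0,v7) [++-] → (-0.3456, -0.3456, 0)–(-1.05683, -0.3456, 0)  len=0.7112
  (v6,v7,v2) [+-+] → (-1.05683, -0.3456, 0)–(-0.3456, -0.3456, 1.06685)  len=1.2822
  (v7,v0,v8) [-+-] → (-0.3456, -0.3456, 0)–(0, -0.3456, 0)  len=0.3456
  (v7,v8,v2) [--+] → (0, -0.3456, 1.2816)–(-0.3456, -0.3456, 1.06685)  len=0.4069
  (v8,v0,v9) [-+-] → (0, -0.3456, 0)–(0.3456, -0.3456, 0)  len=0.3456
  (v8,v9,v2) [--+] → (0.3456, -0.3456, 1.06685)–(0, -0.3456, 1.2816)  len=0.4069
  (v9,v0,v1) [-++] → (0.3456, -0.3456, 0)–(1.05683, -0.3456, 0)  len=0.7112
  (v9,v1,v2) [-++] → (1.05683, -0.3456, 0)–(0.3456, -0.3456, 1.06685)  len=1.2822

Chained into 1 loop(s):
  loop 1: 8 segments, perimeter = 5.4918
Total perimeter = 5.492


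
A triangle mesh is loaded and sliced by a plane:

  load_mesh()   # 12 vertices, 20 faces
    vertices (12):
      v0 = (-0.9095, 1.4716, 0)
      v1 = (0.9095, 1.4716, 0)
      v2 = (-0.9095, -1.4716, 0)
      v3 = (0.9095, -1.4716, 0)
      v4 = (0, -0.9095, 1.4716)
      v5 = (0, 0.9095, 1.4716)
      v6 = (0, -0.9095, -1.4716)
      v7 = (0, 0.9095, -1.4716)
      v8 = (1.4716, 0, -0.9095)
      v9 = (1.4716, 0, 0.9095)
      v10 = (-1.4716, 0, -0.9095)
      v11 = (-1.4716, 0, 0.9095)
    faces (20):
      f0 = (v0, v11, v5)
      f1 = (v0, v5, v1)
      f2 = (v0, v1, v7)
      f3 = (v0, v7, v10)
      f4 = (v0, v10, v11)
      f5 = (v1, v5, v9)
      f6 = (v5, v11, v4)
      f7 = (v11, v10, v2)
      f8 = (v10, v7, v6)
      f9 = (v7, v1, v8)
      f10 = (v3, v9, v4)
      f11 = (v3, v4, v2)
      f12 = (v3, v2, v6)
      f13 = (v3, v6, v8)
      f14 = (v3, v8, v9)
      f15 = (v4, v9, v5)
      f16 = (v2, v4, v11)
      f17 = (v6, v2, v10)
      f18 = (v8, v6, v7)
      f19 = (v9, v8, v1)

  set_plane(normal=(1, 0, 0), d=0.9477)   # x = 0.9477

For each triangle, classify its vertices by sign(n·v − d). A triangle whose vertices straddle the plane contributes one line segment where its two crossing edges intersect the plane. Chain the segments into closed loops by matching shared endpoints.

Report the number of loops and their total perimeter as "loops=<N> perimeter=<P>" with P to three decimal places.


Straddling triangles (8 of 20):
  (v1,v5,v9) [--+] → (0.9477, 0.323788, 1.10961)–(0.9477, 1.37159, 0.0618091)  len=1.4818
  (v7,v1,v8) [--+] → (0.9477, 1.37159, -0.0618091)–(0.9477, 0.323788, -1.10961)  len=1.4818
  (v3,v9,v4) [-+-] → (0.9477, -1.37159, 0.0618091)–(0.9477, -0.323788, 1.10961)  len=1.4818
  (v3,v6,v8) [--+] → (0.9477, -0.323788, -1.10961)–(0.9477, -1.37159, -0.0618091)  len=1.4818
  (v3,v8,v9) [-++] → (0.9477, -1.37159, -0.0618091)–(0.9477, -1.37159, 0.0618091)  len=0.1236
  (v4,v9,v5) [-+-] → (0.9477, -0.323788, 1.10961)–(0.9477, 0.323788, 1.10961)  len=0.6476
  (v8,v6,v7) [+--] → (0.9477, -0.323788, -1.10961)–(0.9477, 0.323788, -1.10961)  len=0.6476
  (v9,v8,v1) [++-] → (0.9477, 1.37159, -0.0618091)–(0.9477, 1.37159, 0.0618091)  len=0.1236

Chained into 1 loop(s):
  loop 1: 8 segments, perimeter = 7.4697
Total perimeter = 7.470

loops=1 perimeter=7.470


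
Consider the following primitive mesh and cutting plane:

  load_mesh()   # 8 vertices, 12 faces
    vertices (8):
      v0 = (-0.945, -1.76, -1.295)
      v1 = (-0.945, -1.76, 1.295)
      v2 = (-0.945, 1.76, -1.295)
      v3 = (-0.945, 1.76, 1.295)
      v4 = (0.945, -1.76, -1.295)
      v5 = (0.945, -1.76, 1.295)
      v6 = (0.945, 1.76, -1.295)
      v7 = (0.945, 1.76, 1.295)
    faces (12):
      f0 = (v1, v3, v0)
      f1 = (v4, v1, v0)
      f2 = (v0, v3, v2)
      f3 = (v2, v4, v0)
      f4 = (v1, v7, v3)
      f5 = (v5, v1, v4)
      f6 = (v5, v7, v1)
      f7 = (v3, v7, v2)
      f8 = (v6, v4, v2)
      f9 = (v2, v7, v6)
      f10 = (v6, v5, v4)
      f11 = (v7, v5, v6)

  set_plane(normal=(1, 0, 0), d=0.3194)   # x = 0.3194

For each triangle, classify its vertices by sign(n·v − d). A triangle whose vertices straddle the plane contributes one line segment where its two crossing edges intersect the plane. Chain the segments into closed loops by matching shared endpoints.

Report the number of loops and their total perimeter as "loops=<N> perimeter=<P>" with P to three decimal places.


Straddling triangles (8 of 12):
  (v4,v1,v0) [+--] → (0.3194, -1.76, -0.437696)–(0.3194, -1.76, -1.295)  len=0.8573
  (v2,v4,v0) [-+-] → (0.3194, -0.594861, -1.295)–(0.3194, -1.76, -1.295)  len=1.1651
  (v1,v7,v3) [-+-] → (0.3194, 0.594861, 1.295)–(0.3194, 1.76, 1.295)  len=1.1651
  (v5,v1,v4) [+-+] → (0.3194, -1.76, 1.295)–(0.3194, -1.76, -0.437696)  len=1.7327
  (v5,v7,v1) [++-] → (0.3194, 0.594861, 1.295)–(0.3194, -1.76, 1.295)  len=2.3549
  (v3,v7,v2) [-+-] → (0.3194, 1.76, 1.295)–(0.3194, 1.76, 0.437696)  len=0.8573
  (v6,v4,v2) [++-] → (0.3194, -0.594861, -1.295)–(0.3194, 1.76, -1.295)  len=2.3549
  (v2,v7,v6) [-++] → (0.3194, 1.76, 0.437696)–(0.3194, 1.76, -1.295)  len=1.7327

Chained into 1 loop(s):
  loop 1: 8 segments, perimeter = 12.2200
Total perimeter = 12.220

loops=1 perimeter=12.220


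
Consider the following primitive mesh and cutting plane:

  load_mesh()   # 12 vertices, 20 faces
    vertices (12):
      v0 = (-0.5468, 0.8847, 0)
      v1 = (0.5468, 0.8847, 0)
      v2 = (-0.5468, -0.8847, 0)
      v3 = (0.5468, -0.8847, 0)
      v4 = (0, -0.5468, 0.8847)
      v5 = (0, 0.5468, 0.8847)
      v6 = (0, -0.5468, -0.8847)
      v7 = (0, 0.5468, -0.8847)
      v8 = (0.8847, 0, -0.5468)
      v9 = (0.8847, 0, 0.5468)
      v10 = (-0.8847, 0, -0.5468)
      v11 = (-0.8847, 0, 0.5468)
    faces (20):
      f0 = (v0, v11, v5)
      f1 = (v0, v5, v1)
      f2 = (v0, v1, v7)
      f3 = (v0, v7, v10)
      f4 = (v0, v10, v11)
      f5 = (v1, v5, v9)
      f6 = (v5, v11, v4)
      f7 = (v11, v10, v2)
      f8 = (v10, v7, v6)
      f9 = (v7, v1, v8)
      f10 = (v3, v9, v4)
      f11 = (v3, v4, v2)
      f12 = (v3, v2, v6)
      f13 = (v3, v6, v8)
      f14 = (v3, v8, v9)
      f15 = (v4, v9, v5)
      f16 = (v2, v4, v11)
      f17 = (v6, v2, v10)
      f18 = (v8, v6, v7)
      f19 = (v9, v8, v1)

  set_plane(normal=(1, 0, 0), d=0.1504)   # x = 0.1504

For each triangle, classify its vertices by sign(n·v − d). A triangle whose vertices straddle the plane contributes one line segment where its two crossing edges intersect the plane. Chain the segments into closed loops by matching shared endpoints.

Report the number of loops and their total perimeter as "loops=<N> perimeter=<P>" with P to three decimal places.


loops=1 perimeter=5.613

Straddling triangles (10 of 20):
  (v0,v5,v1) [--+] → (0.1504, 0.639741, 0.641359)–(0.1504, 0.8847, 0)  len=0.6865
  (v0,v1,v7) [-+-] → (0.1504, 0.8847, 0)–(0.1504, 0.639741, -0.641359)  len=0.6865
  (v1,v5,v9) [+-+] → (0.1504, 0.639741, 0.641359)–(0.1504, 0.453843, 0.827257)  len=0.2629
  (v7,v1,v8) [-++] → (0.1504, 0.639741, -0.641359)–(0.1504, 0.453843, -0.827257)  len=0.2629
  (v3,v9,v4) [++-] → (0.1504, -0.453843, 0.827257)–(0.1504, -0.639741, 0.641359)  len=0.2629
  (v3,v4,v2) [+--] → (0.1504, -0.639741, 0.641359)–(0.1504, -0.8847, 0)  len=0.6865
  (v3,v2,v6) [+--] → (0.1504, -0.8847, 0)–(0.1504, -0.639741, -0.641359)  len=0.6865
  (v3,v6,v8) [+-+] → (0.1504, -0.639741, -0.641359)–(0.1504, -0.453843, -0.827257)  len=0.2629
  (v4,v9,v5) [-+-] → (0.1504, -0.453843, 0.827257)–(0.1504, 0.453843, 0.827257)  len=0.9077
  (v8,v6,v7) [+--] → (0.1504, -0.453843, -0.827257)–(0.1504, 0.453843, -0.827257)  len=0.9077

Chained into 1 loop(s):
  loop 1: 10 segments, perimeter = 5.6132
Total perimeter = 5.613


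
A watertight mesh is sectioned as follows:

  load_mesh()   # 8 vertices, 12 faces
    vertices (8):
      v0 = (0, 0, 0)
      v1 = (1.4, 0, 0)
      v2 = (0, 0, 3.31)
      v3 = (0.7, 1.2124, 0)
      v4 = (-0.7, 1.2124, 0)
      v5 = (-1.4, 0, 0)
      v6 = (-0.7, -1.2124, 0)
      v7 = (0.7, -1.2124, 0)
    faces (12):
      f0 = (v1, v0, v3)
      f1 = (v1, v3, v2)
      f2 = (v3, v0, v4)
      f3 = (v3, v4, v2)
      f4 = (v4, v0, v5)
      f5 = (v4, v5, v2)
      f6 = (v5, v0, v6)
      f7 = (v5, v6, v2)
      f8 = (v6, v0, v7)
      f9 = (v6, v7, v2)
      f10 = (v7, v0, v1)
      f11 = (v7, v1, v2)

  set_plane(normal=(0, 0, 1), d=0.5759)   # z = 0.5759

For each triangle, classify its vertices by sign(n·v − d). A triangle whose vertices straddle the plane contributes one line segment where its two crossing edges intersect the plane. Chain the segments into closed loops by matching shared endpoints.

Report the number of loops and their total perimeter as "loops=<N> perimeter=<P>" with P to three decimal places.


Straddling triangles (6 of 12):
  (v1,v3,v2) [--+] → (0.578208, 1.00146, 0.5759)–(1.15642, 0, 0.5759)  len=1.1564
  (v3,v4,v2) [--+] → (-0.578208, 1.00146, 0.5759)–(0.578208, 1.00146, 0.5759)  len=1.1564
  (v4,v5,v2) [--+] → (-1.15642, 0, 0.5759)–(-0.578208, 1.00146, 0.5759)  len=1.1564
  (v5,v6,v2) [--+] → (-0.578208, -1.00146, 0.5759)–(-1.15642, 0, 0.5759)  len=1.1564
  (v6,v7,v2) [--+] → (0.578208, -1.00146, 0.5759)–(-0.578208, -1.00146, 0.5759)  len=1.1564
  (v7,v1,v2) [--+] → (1.15642, 0, 0.5759)–(0.578208, -1.00146, 0.5759)  len=1.1564

Chained into 1 loop(s):
  loop 1: 6 segments, perimeter = 6.9384
Total perimeter = 6.938

loops=1 perimeter=6.938


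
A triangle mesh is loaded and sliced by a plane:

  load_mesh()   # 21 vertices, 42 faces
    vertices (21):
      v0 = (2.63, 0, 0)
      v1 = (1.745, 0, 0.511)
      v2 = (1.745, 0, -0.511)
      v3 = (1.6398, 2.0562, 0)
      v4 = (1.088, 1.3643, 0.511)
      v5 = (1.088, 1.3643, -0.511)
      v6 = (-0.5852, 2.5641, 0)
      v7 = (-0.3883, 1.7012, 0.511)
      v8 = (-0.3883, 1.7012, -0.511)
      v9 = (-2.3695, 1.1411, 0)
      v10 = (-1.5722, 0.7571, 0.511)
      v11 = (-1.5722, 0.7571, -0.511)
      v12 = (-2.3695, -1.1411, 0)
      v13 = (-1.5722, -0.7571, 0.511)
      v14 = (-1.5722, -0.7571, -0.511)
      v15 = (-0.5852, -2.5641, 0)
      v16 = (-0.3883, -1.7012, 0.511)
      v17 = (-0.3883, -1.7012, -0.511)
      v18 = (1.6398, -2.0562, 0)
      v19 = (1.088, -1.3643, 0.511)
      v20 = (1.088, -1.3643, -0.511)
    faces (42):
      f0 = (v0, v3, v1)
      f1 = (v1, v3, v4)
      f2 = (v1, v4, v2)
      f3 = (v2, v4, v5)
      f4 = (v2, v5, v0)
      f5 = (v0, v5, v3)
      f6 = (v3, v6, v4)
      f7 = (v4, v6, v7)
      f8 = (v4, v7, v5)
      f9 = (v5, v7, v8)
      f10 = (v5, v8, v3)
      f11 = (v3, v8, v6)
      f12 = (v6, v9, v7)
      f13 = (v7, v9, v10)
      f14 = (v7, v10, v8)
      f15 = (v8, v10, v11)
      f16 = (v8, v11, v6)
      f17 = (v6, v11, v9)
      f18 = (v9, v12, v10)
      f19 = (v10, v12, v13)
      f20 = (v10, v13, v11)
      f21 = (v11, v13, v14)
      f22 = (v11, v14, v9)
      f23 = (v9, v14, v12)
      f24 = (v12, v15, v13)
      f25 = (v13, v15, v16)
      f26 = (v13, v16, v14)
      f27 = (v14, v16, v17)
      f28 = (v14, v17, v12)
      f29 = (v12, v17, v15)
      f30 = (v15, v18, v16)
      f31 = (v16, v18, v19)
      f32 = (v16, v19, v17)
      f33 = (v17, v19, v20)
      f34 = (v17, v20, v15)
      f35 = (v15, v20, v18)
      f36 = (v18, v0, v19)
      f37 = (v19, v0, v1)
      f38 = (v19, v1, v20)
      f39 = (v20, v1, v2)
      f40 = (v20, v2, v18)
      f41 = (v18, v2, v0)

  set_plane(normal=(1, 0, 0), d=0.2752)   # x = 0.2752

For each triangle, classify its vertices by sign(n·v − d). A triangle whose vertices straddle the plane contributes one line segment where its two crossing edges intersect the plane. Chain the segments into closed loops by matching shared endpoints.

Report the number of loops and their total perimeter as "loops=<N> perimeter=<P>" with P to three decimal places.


Straddling triangles (12 of 42):
  (v3,v6,v4) [+-+] → (0.2752, 2.3677, 0)–(0.2752, 1.94713, 0.262769)  len=0.4959
  (v4,v6,v7) [+--] → (0.2752, 1.94713, 0.262769)–(0.2752, 1.54979, 0.511)  len=0.4685
  (v4,v7,v5) [+-+] → (0.2752, 1.54979, 0.511)–(0.2752, 1.54979, 0.051678)  len=0.4593
  (v5,v7,v8) [+--] → (0.2752, 1.54979, 0.051678)–(0.2752, 1.54979, -0.511)  len=0.5627
  (v5,v8,v3) [+-+] → (0.2752, 1.54979, -0.511)–(0.2752, 1.81734, -0.343825)  len=0.3155
  (v3,v8,v6) [+--] → (0.2752, 1.81734, -0.343825)–(0.2752, 2.3677, 0)  len=0.6489
  (v15,v18,v16) [-+-] → (0.2752, -2.3677, 0)–(0.2752, -1.81734, 0.343825)  len=0.6489
  (v16,v18,v19) [-++] → (0.2752, -1.81734, 0.343825)–(0.2752, -1.54979, 0.511)  len=0.3155
  (v16,v19,v17) [-+-] → (0.2752, -1.54979, 0.511)–(0.2752, -1.54979, -0.051678)  len=0.5627
  (v17,v19,v20) [-++] → (0.2752, -1.54979, -0.051678)–(0.2752, -1.54979, -0.511)  len=0.4593
  (v17,v20,v15) [-+-] → (0.2752, -1.54979, -0.511)–(0.2752, -1.94713, -0.262769)  len=0.4685
  (v15,v20,v18) [-++] → (0.2752, -1.94713, -0.262769)–(0.2752, -2.3677, 0)  len=0.4959

Chained into 2 loop(s):
  loop 1: 6 segments, perimeter = 2.9508
  loop 2: 6 segments, perimeter = 2.9508
Total perimeter = 5.902

loops=2 perimeter=5.902


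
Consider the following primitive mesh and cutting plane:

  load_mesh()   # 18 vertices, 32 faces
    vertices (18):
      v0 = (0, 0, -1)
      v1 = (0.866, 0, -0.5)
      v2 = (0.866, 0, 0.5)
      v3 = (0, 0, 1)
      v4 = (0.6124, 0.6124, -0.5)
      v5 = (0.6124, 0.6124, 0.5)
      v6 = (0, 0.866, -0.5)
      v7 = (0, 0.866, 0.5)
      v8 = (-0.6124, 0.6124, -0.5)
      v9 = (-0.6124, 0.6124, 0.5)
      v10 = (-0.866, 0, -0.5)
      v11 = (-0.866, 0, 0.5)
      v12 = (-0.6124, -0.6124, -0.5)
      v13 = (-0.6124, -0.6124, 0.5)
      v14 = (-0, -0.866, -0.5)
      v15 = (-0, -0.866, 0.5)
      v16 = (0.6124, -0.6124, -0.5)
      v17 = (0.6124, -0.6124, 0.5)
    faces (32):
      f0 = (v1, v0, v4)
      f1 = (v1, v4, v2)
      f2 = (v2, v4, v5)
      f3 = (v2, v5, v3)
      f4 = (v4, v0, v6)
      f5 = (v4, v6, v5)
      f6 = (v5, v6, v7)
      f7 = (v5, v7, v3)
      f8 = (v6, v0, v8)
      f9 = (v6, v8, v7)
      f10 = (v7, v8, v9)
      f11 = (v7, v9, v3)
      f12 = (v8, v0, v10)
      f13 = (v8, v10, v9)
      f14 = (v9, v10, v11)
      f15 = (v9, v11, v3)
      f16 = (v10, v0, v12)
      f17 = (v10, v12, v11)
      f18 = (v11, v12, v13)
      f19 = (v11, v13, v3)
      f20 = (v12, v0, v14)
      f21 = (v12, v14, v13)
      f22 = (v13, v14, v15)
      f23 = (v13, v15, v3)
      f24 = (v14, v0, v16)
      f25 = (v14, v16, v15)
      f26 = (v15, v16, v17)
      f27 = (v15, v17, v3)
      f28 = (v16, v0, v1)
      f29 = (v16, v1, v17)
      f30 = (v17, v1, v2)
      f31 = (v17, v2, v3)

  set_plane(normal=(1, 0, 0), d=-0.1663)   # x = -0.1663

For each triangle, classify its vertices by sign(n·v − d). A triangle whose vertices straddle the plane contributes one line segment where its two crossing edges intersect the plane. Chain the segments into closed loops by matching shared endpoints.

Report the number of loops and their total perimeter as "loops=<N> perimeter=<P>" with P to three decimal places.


Straddling triangles (12 of 32):
  (v6,v0,v8) [++-] → (-0.1663, 0.1663, -0.864223)–(-0.1663, 0.797134, -0.5)  len=0.7284
  (v6,v8,v7) [+-+] → (-0.1663, 0.797134, -0.5)–(-0.1663, 0.797134, 0.228445)  len=0.7284
  (v7,v8,v9) [+--] → (-0.1663, 0.797134, 0.228445)–(-0.1663, 0.797134, 0.5)  len=0.2716
  (v7,v9,v3) [+-+] → (-0.1663, 0.797134, 0.5)–(-0.1663, 0.1663, 0.864223)  len=0.7284
  (v8,v0,v10) [-+-] → (-0.1663, 0.1663, -0.864223)–(-0.1663, 0, -0.903984)  len=0.1710
  (v9,v11,v3) [--+] → (-0.1663, 0, 0.903984)–(-0.1663, 0.1663, 0.864223)  len=0.1710
  (v10,v0,v12) [-+-] → (-0.1663, 0, -0.903984)–(-0.1663, -0.1663, -0.864223)  len=0.1710
  (v11,v13,v3) [--+] → (-0.1663, -0.1663, 0.864223)–(-0.1663, 0, 0.903984)  len=0.1710
  (v12,v0,v14) [-++] → (-0.1663, -0.1663, -0.864223)–(-0.1663, -0.797134, -0.5)  len=0.7284
  (v12,v14,v13) [-+-] → (-0.1663, -0.797134, -0.5)–(-0.1663, -0.797134, -0.228445)  len=0.2716
  (v13,v14,v15) [-++] → (-0.1663, -0.797134, -0.228445)–(-0.1663, -0.797134, 0.5)  len=0.7284
  (v13,v15,v3) [-++] → (-0.1663, -0.797134, 0.5)–(-0.1663, -0.1663, 0.864223)  len=0.7284

Chained into 1 loop(s):
  loop 1: 12 segments, perimeter = 5.5977
Total perimeter = 5.598

loops=1 perimeter=5.598


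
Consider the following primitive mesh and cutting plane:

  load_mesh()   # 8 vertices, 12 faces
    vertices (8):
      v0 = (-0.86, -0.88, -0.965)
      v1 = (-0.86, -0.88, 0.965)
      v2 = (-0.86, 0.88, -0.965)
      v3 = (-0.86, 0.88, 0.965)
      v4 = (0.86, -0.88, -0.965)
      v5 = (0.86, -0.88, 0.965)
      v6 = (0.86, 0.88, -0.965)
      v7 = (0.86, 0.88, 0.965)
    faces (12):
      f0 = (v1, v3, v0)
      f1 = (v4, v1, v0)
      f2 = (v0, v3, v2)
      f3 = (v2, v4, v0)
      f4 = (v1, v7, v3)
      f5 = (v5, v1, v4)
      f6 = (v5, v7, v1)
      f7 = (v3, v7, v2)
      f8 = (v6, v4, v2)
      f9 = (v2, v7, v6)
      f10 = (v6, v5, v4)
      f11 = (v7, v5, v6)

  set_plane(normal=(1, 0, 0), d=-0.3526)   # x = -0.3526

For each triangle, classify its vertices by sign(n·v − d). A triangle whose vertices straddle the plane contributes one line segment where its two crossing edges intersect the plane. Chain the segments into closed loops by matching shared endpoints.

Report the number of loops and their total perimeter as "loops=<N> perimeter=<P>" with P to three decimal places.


loops=1 perimeter=7.380

Straddling triangles (8 of 12):
  (v4,v1,v0) [+--] → (-0.3526, -0.88, 0.39565)–(-0.3526, -0.88, -0.965)  len=1.3606
  (v2,v4,v0) [-+-] → (-0.3526, 0.3608, -0.965)–(-0.3526, -0.88, -0.965)  len=1.2408
  (v1,v7,v3) [-+-] → (-0.3526, -0.3608, 0.965)–(-0.3526, 0.88, 0.965)  len=1.2408
  (v5,v1,v4) [+-+] → (-0.3526, -0.88, 0.965)–(-0.3526, -0.88, 0.39565)  len=0.5693
  (v5,v7,v1) [++-] → (-0.3526, -0.3608, 0.965)–(-0.3526, -0.88, 0.965)  len=0.5192
  (v3,v7,v2) [-+-] → (-0.3526, 0.88, 0.965)–(-0.3526, 0.88, -0.39565)  len=1.3606
  (v6,v4,v2) [++-] → (-0.3526, 0.3608, -0.965)–(-0.3526, 0.88, -0.965)  len=0.5192
  (v2,v7,v6) [-++] → (-0.3526, 0.88, -0.39565)–(-0.3526, 0.88, -0.965)  len=0.5693

Chained into 1 loop(s):
  loop 1: 8 segments, perimeter = 7.3800
Total perimeter = 7.380


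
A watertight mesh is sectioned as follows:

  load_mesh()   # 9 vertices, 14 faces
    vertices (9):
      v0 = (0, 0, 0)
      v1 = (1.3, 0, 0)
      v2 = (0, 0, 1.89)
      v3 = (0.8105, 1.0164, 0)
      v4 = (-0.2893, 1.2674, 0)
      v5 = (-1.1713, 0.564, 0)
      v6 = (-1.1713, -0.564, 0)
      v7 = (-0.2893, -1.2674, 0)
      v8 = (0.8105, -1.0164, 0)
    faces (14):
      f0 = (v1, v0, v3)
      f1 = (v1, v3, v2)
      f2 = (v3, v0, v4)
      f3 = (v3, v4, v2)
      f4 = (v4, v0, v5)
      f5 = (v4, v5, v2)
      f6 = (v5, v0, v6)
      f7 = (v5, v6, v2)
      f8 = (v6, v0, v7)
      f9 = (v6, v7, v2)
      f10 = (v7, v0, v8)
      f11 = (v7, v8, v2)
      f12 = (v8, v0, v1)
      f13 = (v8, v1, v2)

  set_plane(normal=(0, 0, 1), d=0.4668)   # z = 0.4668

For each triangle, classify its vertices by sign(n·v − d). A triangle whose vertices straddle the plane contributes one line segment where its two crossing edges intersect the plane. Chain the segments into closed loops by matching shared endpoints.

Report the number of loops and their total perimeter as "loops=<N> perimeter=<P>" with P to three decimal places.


loops=1 perimeter=5.946

Straddling triangles (7 of 14):
  (v1,v3,v2) [--+] → (0.610319, 0.765365, 0.4668)–(0.978921, 0, 0.4668)  len=0.8495
  (v3,v4,v2) [--+] → (-0.217847, 0.954372, 0.4668)–(0.610319, 0.765365, 0.4668)  len=0.8495
  (v4,v5,v2) [--+] → (-0.882007, 0.424701, 0.4668)–(-0.217847, 0.954372, 0.4668)  len=0.8495
  (v5,v6,v2) [--+] → (-0.882007, -0.424701, 0.4668)–(-0.882007, 0.424701, 0.4668)  len=0.8494
  (v6,v7,v2) [--+] → (-0.217847, -0.954372, 0.4668)–(-0.882007, -0.424701, 0.4668)  len=0.8495
  (v7,v8,v2) [--+] → (0.610319, -0.765365, 0.4668)–(-0.217847, -0.954372, 0.4668)  len=0.8495
  (v8,v1,v2) [--+] → (0.978921, 0, 0.4668)–(0.610319, -0.765365, 0.4668)  len=0.8495

Chained into 1 loop(s):
  loop 1: 7 segments, perimeter = 5.9463
Total perimeter = 5.946


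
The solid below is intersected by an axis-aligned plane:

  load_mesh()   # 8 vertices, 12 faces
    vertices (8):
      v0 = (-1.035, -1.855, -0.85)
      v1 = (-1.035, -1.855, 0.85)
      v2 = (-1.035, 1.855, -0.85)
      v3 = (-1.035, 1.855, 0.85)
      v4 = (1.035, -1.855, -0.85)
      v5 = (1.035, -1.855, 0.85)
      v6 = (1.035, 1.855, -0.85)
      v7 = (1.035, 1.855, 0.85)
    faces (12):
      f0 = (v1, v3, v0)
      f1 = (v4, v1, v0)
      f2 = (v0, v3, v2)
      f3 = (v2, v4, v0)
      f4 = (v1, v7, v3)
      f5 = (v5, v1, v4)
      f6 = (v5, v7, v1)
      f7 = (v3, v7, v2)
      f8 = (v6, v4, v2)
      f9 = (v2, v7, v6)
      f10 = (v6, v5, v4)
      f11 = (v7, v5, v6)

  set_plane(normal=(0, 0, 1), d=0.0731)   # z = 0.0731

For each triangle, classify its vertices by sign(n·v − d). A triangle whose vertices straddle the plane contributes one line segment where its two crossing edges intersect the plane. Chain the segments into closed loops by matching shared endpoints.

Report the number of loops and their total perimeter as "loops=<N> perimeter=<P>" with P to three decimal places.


Straddling triangles (8 of 12):
  (v1,v3,v0) [++-] → (-1.035, 0.15953, 0.0731)–(-1.035, -1.855, 0.0731)  len=2.0145
  (v4,v1,v0) [-+-] → (-0.08901, -1.855, 0.0731)–(-1.035, -1.855, 0.0731)  len=0.9460
  (v0,v3,v2) [-+-] → (-1.035, 0.15953, 0.0731)–(-1.035, 1.855, 0.0731)  len=1.6955
  (v5,v1,v4) [++-] → (-0.08901, -1.855, 0.0731)–(1.035, -1.855, 0.0731)  len=1.1240
  (v3,v7,v2) [++-] → (0.08901, 1.855, 0.0731)–(-1.035, 1.855, 0.0731)  len=1.1240
  (v2,v7,v6) [-+-] → (0.08901, 1.855, 0.0731)–(1.035, 1.855, 0.0731)  len=0.9460
  (v6,v5,v4) [-+-] → (1.035, -0.15953, 0.0731)–(1.035, -1.855, 0.0731)  len=1.6955
  (v7,v5,v6) [++-] → (1.035, -0.15953, 0.0731)–(1.035, 1.855, 0.0731)  len=2.0145

Chained into 1 loop(s):
  loop 1: 8 segments, perimeter = 11.5600
Total perimeter = 11.560

loops=1 perimeter=11.560


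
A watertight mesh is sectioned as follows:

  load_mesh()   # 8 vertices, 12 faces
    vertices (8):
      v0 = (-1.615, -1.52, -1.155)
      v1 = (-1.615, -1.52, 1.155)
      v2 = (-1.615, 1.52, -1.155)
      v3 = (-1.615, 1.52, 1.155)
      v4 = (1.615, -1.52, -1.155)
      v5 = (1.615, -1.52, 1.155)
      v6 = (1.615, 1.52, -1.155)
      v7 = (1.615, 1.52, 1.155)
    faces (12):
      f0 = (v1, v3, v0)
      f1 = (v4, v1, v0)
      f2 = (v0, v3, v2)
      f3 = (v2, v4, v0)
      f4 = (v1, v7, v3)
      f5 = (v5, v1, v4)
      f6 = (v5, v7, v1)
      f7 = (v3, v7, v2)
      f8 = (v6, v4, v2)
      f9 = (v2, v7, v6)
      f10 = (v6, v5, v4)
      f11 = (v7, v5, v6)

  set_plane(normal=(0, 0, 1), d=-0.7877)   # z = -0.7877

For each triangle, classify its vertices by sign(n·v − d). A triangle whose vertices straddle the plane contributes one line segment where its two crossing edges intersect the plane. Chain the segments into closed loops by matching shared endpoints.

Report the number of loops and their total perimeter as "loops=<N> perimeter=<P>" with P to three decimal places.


loops=1 perimeter=12.540

Straddling triangles (8 of 12):
  (v1,v3,v0) [++-] → (-1.615, -1.03663, -0.7877)–(-1.615, -1.52, -0.7877)  len=0.4834
  (v4,v1,v0) [-+-] → (1.10142, -1.52, -0.7877)–(-1.615, -1.52, -0.7877)  len=2.7164
  (v0,v3,v2) [-+-] → (-1.615, -1.03663, -0.7877)–(-1.615, 1.52, -0.7877)  len=2.5566
  (v5,v1,v4) [++-] → (1.10142, -1.52, -0.7877)–(1.615, -1.52, -0.7877)  len=0.5136
  (v3,v7,v2) [++-] → (-1.10142, 1.52, -0.7877)–(-1.615, 1.52, -0.7877)  len=0.5136
  (v2,v7,v6) [-+-] → (-1.10142, 1.52, -0.7877)–(1.615, 1.52, -0.7877)  len=2.7164
  (v6,v5,v4) [-+-] → (1.615, 1.03663, -0.7877)–(1.615, -1.52, -0.7877)  len=2.5566
  (v7,v5,v6) [++-] → (1.615, 1.03663, -0.7877)–(1.615, 1.52, -0.7877)  len=0.4834

Chained into 1 loop(s):
  loop 1: 8 segments, perimeter = 12.5400
Total perimeter = 12.540
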